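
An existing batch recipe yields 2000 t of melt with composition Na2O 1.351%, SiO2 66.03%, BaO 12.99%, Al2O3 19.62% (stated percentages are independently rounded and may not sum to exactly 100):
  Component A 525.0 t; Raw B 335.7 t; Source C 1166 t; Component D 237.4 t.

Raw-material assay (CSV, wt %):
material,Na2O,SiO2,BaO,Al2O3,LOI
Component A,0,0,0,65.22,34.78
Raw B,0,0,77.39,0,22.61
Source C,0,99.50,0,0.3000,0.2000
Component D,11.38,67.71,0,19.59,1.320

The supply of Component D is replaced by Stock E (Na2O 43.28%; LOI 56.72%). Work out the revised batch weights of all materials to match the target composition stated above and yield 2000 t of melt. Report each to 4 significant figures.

Revised batch per 2000 t melt:
  Component A: 595.6 t
  Raw B: 335.7 t
  Source C: 1327 t
  Stock E: 62.43 t
Total batch = 2321 t; LOI loss = 321.1 t

Each numeric step holds full float precision at each step — the intermediate values are printed rounded off to 4 significant figures on the page — each reported number is rounded only once — the derived quantities, including totals, net glass mass, ignition loss, the yield, the four compositions, are computed from the weighed amounts per 2000 t of glass at exact precision exactly as shown in the problem or answer text.
Oxide-by-oxide targets in 2000 t melt:
  Na2O: 1.351% × 2000 = 27.02 t
  SiO2: 66.03% × 2000 = 1321 t
  BaO: 12.99% × 2000 = 259.8 t
  Al2O3: 19.62% × 2000 = 392.4 t
Checking each oxide sum on the weights just shown, on the stated basis (sum by sum, the targets are met modulo rounding of the values):
  Na2O: 62.43·0.4328 = 27.02 t (target 27.02 t)
  SiO2: 1327·0.9950 = 1320 t (target 1321 t)
  BaO: 335.7·0.7739 = 259.8 t (target 259.8 t)
  Al2O3: 595.6·0.6522 + 1327·0.003000 = 392.4 t (target 392.4 t)
Glass-mass closure: batch total minus LOI = 2000 t (the Σ of target masses is 2000 t; stated basis 2000 t — a pure rounding effect).
Total batch = Σ batch = 2321 t; LOI loss = Σ batch·LOI = 321.1 t; yield: glass divided by total = 86.16%.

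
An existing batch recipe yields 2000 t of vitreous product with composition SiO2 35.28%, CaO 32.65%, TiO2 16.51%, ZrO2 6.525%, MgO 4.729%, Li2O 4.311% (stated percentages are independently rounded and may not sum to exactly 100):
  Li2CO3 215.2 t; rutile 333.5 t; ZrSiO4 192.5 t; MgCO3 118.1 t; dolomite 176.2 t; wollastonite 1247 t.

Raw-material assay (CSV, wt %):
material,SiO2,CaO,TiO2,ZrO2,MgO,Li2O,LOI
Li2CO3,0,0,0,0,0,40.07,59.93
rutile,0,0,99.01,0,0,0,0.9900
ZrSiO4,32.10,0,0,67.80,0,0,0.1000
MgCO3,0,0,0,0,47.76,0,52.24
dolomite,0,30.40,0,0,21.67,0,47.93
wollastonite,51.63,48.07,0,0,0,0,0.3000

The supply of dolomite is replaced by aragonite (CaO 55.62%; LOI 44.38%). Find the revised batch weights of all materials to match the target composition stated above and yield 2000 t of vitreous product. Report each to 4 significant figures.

Intermediates are shown rounded to four significant digits in the printout — all arithmetic maintains exact precision at all times; every reported result undergoes a single rounding; derived quantities (net glass mass, totals, yield, ignition loss, six oxide percentages) are carried in full float precision starting from the weights at 2000 t of glass, as set out in the problem or answer text.
Per-oxide target masses for 2000 t vitreous product:
  SiO2: 35.28% × 2000 = 705.6 t
  CaO: 32.65% × 2000 = 653.0 t
  TiO2: 16.51% × 2000 = 330.2 t
  ZrO2: 6.525% × 2000 = 130.5 t
  MgO: 4.729% × 2000 = 94.58 t
  Li2O: 4.311% × 2000 = 86.22 t
Per-oxide balance check applying the batch weights above, versus the basis set out (sum by sum, the targets are met inside rounding margins):
  SiO2: 192.5·0.3210 + 1247·0.5163 = 705.6 t (target 705.6 t)
  CaO: 96.33·0.5562 + 1247·0.4807 = 653.0 t (target 653.0 t)
  TiO2: 333.5·0.9901 = 330.2 t (target 330.2 t)
  ZrO2: 192.5·0.6780 = 130.5 t (target 130.5 t)
  MgO: 198.0·0.4776 = 94.56 t (target 94.58 t)
  Li2O: 215.2·0.4007 = 86.23 t (target 86.22 t)
Auditing the glass mass value: batch total minus LOI = 2000 t (targets for the oxides total 2000 t; the stated basis being 2000 t — any gap is answer rounding).
Batch grand total — Σ batch = 2283 t; LOI loss = Σ batch·LOI = 282.4 t; yield, glass over the total, = 87.63%.

Revised batch per 2000 t vitreous product:
  Li2CO3: 215.2 t
  rutile: 333.5 t
  ZrSiO4: 192.5 t
  MgCO3: 198.0 t
  aragonite: 96.33 t
  wollastonite: 1247 t
Total batch = 2283 t; LOI loss = 282.4 t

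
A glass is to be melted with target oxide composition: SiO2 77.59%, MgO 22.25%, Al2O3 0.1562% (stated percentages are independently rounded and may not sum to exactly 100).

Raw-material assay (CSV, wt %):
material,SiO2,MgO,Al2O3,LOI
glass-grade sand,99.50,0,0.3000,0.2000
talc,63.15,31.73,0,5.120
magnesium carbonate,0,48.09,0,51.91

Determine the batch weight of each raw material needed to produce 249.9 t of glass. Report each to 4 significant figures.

Batch per 249.9 t glass:
  glass-grade sand: 130.1 t
  talc: 102.0 t
  magnesium carbonate: 48.30 t
Total batch = 280.4 t; LOI loss = 30.56 t; yield = 89.10%

The working math holds exact precision throughout — intermediates are displayed rounded to four significant digits alongside each step — every reported number takes a single rounding; the derived quantities, including totals, the yield, glass mass, the three compositions, LOI, are carried using the weight values for 249.9 t of glass in full precision, as set out in question or answer.
Oxide mass targets, per 249.9 t glass:
  SiO2: 77.59% × 249.9 = 193.9 t
  MgO: 22.25% × 249.9 = 55.60 t
  Al2O3: 0.1562% × 249.9 = 0.3903 t
A balance pass over the oxides, on the weights just shown, relative to the basis at hand (oxide sums agree with the targets exact up to rounding of places):
  SiO2: 130.1·0.9950 + 102.0·0.6315 = 193.9 t (target 193.9 t)
  MgO: 102.0·0.3173 + 48.30·0.4809 = 55.59 t (target 55.60 t)
  Al2O3: 130.1·0.003000 = 0.3903 t (target 0.3903 t)
Glass mass check: total batch − LOI = 249.8 t (oxide target masses add up to 249.9 t; stated basis 249.9 t — differing by rounding only).
Total batch = Σ batch = 280.4 t; ignition loss, Σ(batch × LOI) = 30.56 t; yield: glass divided by total = 89.10%.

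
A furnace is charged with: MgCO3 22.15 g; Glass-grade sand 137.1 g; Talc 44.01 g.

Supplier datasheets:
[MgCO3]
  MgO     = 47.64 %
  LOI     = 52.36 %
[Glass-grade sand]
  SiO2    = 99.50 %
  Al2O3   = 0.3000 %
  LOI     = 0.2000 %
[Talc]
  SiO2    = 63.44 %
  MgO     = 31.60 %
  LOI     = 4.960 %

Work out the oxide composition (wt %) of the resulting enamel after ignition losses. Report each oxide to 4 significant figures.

The whole derivation keeps full float precision through every step; the intermediate values are rounded to 4 significant digits when quoted — a single rounding finalizes each reported value. All derived quantities (net glass mass, totals, the three compositions, ignition loss, the yield) are rebuilt in full precision from the batch weights on 189.2 g of glass, exactly as printed in problem or answer.
Delivered oxide masses:
  SiO2: 137.1·0.9950 + 44.01·0.6344 = 164.3 g
  MgO: 22.15·0.4764 + 44.01·0.3160 = 24.46 g
  Al2O3: 137.1·0.003000 = 0.4113 g
LOI: 22.15·0.5236 + 137.1·0.002000 + 44.01·0.04960 = 14.05 g
Net of LOI, the glass mass = 203.3 − 14.05 = 189.2 g (matching Σ of the oxides)
percent by weight: oxide/glass ×100

Glass mass = 189.2 g (batch 203.3 − LOI 14.05).
Composition: SiO2 86.86%, MgO 12.93%, Al2O3 0.2174%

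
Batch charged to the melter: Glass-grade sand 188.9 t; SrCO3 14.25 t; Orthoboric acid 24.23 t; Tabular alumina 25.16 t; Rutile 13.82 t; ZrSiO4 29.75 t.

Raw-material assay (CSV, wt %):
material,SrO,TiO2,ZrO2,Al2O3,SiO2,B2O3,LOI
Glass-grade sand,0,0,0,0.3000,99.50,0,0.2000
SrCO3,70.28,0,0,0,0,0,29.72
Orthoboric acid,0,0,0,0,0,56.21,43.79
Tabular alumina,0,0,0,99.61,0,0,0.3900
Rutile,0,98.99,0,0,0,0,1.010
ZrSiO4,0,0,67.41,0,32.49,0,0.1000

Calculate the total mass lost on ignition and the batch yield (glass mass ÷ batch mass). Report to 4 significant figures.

LOI loss = 15.49 t; glass = 280.6 t; yield = 94.77%

Rounding to four significant figures applies to every working value as printed. The working math holds exact precision from start to finish — every reported value takes a single rounding. All derived quantities, including glass mass, the totals, the six compositions, ignition loss, yield, are computed from the weighed amounts at 280.6 t of glass at exact precision exactly as printed in either problem or answer.
Ignition loss by material:
  Glass-grade sand: 188.9 × 0.002000 = 0.3778 t
  SrCO3: 14.25 × 0.2972 = 4.235 t
  Orthoboric acid: 24.23 × 0.4379 = 10.61 t
  Tabular alumina: 25.16 × 0.003900 = 0.09812 t
  Rutile: 13.82 × 0.01010 = 0.1396 t
  ZrSiO4: 29.75 × 0.001000 = 0.02975 t
Total LOI = 15.49 t
Glass = batch − LOI = 296.1 − 15.49 = 280.6 t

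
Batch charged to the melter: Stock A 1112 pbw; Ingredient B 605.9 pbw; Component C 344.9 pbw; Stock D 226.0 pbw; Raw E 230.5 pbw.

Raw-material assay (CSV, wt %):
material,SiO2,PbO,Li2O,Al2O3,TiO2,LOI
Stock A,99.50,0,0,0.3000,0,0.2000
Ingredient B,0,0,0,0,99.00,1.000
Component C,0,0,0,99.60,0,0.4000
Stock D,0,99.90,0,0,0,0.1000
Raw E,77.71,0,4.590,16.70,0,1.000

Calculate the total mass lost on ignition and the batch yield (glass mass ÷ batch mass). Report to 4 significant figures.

LOI loss = 12.19 pbw; glass = 2507 pbw; yield = 99.52%

Working values are shown, with 4-significant-figure rounding, within the worked lines — full precision is maintained in all steps; each reported result undergoes a single rounding. Derived quantities (totals, the yield, LOI, the five compositions, net glass mass) are recomputed using the weight values for 2507 pbw of glass at full precision as quoted within the question or the answer.
Material-by-material LOI:
  Stock A: 1112 × 0.002000 = 2.224 pbw
  Ingredient B: 605.9 × 0.01000 = 6.059 pbw
  Component C: 344.9 × 0.004000 = 1.380 pbw
  Stock D: 226.0 × 0.001000 = 0.2260 pbw
  Raw E: 230.5 × 0.01000 = 2.305 pbw
Total LOI = 12.19 pbw
Glass = batch − LOI = 2519 − 12.19 = 2507 pbw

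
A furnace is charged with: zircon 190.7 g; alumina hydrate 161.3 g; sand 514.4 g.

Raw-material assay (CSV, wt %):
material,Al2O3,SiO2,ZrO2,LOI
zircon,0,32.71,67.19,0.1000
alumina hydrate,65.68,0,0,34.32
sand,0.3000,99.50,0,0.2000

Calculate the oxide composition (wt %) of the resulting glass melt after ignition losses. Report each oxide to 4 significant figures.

Glass mass = 809.8 g (batch 866.4 − LOI 56.58).
Composition: Al2O3 13.27%, SiO2 70.91%, ZrO2 15.82%

Working values are printed (rounded to 4 significant figures) across the worked steps; every computation carries full float precision in all steps. Every reported number is rounded a single time. Derived quantities, including net glass mass, totals, ignition loss, the yield, the three compositions, are rebuilt from the batch weights per 809.8 g of glass at full precision, as set out in problem or answer.
Oxide-by-oxide delivered mass:
  Al2O3: 161.3·0.6568 + 514.4·0.003000 = 107.5 g
  SiO2: 190.7·0.3271 + 514.4·0.9950 = 574.2 g
  ZrO2: 190.7·0.6719 = 128.1 g
LOI: 190.7·0.001000 + 161.3·0.3432 + 514.4·0.002000 = 56.58 g
Resulting glass, batch − LOI: 866.4 − 56.58 = 809.8 g (consistent with Σ oxide mass)
wt %: oxide over glass, times 100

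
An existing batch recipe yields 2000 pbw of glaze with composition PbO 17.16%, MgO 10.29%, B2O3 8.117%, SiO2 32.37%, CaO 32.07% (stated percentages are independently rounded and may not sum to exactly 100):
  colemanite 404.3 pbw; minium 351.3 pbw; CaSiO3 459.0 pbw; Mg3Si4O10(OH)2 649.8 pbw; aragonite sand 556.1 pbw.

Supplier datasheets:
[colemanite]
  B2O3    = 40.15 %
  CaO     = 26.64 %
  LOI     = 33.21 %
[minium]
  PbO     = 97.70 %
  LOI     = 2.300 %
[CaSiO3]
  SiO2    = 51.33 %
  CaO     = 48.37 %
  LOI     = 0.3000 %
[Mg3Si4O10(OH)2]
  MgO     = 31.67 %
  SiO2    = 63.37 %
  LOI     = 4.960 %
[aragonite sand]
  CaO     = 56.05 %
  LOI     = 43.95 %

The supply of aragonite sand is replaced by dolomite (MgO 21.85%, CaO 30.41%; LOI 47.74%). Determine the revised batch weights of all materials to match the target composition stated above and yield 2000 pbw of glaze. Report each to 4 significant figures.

Revised batch per 2000 pbw glaze:
  colemanite: 404.3 pbw
  minium: 351.3 pbw
  CaSiO3: 829.7 pbw
  Mg3Si4O10(OH)2: 349.5 pbw
  dolomite: 435.2 pbw
Total batch = 2370 pbw; LOI loss = 369.9 pbw

Working values appear rounded to 4 significant digits when written out — full precision is maintained at every stage; each reported value is rounded only once; the derived quantities (net glass mass, LOI, the yield, the five compositions, the totals) are carried using the weight values for 2000 pbw of glass at full float precision, as given in either problem or answer.
Oxide-by-oxide targets in 2000 pbw glaze:
  PbO: 17.16% × 2000 = 343.2 pbw
  MgO: 10.29% × 2000 = 205.8 pbw
  B2O3: 8.117% × 2000 = 162.3 pbw
  SiO2: 32.37% × 2000 = 647.4 pbw
  CaO: 32.07% × 2000 = 641.4 pbw
Oxide-by-oxide audit from the weights as reported, on the stated basis (each sum matches its target mass up to rounding of the answer):
  PbO: 351.3·0.9770 = 343.2 pbw (target 343.2 pbw)
  MgO: 349.5·0.3167 + 435.2·0.2185 = 205.8 pbw (target 205.8 pbw)
  B2O3: 404.3·0.4015 = 162.3 pbw (target 162.3 pbw)
  SiO2: 829.7·0.5133 + 349.5·0.6337 = 647.4 pbw (target 647.4 pbw)
  CaO: 404.3·0.2664 + 829.7·0.4837 + 435.2·0.3041 = 641.4 pbw (target 641.4 pbw)
Consistency of the glass mass: total batch − LOI = 2000 pbw (per-oxide target masses sum to 2000 pbw; with the basis standing at 2000 pbw — rounding explains the deltas).
Whole-batch sum: Σ batch = 2370 pbw; LOI loss = Σ batch·LOI = 369.9 pbw; yield: glass divided by total = 84.39%.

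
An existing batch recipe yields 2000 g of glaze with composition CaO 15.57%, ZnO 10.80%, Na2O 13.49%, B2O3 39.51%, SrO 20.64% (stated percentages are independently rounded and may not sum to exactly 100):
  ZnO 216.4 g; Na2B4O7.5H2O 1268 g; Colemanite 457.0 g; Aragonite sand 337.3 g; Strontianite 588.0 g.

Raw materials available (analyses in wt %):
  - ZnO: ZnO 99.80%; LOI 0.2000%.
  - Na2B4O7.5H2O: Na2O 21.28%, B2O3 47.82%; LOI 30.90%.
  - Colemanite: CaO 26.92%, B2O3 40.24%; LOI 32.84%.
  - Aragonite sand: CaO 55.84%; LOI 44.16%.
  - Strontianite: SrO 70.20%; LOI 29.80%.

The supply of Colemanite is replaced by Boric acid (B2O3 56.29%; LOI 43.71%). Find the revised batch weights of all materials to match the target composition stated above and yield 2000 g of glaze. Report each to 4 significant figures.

Revised batch per 2000 g glaze:
  ZnO: 216.4 g
  Na2B4O7.5H2O: 1268 g
  Boric acid: 326.7 g
  Aragonite sand: 557.7 g
  Strontianite: 588.0 g
Total batch = 2957 g; LOI loss = 956.5 g

The intermediate values appear (rounded to four significant digits) across the worked steps; full precision is kept at each step. Each reported value is rounded just once; the derived quantities, which include LOI, yield, glass mass, five oxide percentages, totals, are re-derived at exact precision, as set out in problem or answer, from the batch weights per 2000 g of glass.
Target masses of each oxide per 2000 g glaze:
  CaO: 15.57% × 2000 = 311.4 g
  ZnO: 10.80% × 2000 = 216.0 g
  Na2O: 13.49% × 2000 = 269.8 g
  B2O3: 39.51% × 2000 = 790.2 g
  SrO: 20.64% × 2000 = 412.8 g
Mass-balance tally per oxide on the weights just shown, on the stated basis (sum by sum, the targets are met within answer rounding):
  CaO: 557.7·0.5584 = 311.4 g (target 311.4 g)
  ZnO: 216.4·0.9980 = 216.0 g (target 216.0 g)
  Na2O: 1268·0.2128 = 269.8 g (target 269.8 g)
  B2O3: 1268·0.4782 + 326.7·0.5629 = 790.3 g (target 790.2 g)
  SrO: 588.0·0.7020 = 412.8 g (target 412.8 g)
Glass-mass sanity pass: batch total minus LOI = 2000 g (targets for the oxides total 2000 g; stated basis 2000 g — rounding explains the deltas).
Total batch = Σ batch = 2957 g; ignition loss, Σ(batch × LOI) = 956.5 g; yield = glass ÷ total batch = 67.65%.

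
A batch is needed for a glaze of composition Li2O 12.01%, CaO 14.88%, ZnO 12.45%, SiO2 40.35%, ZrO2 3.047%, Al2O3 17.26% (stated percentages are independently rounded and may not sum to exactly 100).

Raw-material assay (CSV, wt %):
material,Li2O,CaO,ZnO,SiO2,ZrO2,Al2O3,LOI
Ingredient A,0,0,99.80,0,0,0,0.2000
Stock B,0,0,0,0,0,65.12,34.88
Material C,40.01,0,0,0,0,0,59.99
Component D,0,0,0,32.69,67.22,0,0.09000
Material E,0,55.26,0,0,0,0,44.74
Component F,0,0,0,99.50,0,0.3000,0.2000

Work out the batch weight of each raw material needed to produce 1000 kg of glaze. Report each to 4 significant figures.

Values along the way are displayed rounded to four significant figures when written out. Full float precision is maintained through the solve — each reported value carries a single rounding — derived quantities are carried in exact precision (glass mass, ignition loss, totals, yield, the six compositions) from the batch weights per 1000 kg of glass, as they appear in problem or answer.
Per-oxide target masses for 1000 kg glaze:
  Li2O: 12.01% × 1000 = 120.1 kg
  CaO: 14.88% × 1000 = 148.8 kg
  ZnO: 12.45% × 1000 = 124.5 kg
  SiO2: 40.35% × 1000 = 403.5 kg
  ZrO2: 3.047% × 1000 = 30.47 kg
  Al2O3: 17.26% × 1000 = 172.6 kg
Sums-versus-targets review from the weights as reported, under the basis named above (target by target, the sums agree net of answer rounding effects):
  Li2O: 300.2·0.4001 = 120.1 kg (target 120.1 kg)
  CaO: 269.3·0.5526 = 148.8 kg (target 148.8 kg)
  ZnO: 124.7·0.9980 = 124.5 kg (target 124.5 kg)
  SiO2: 45.33·0.3269 + 390.6·0.9950 = 403.5 kg (target 403.5 kg)
  ZrO2: 45.33·0.6722 = 30.47 kg (target 30.47 kg)
  Al2O3: 263.2·0.6512 + 390.6·0.003000 = 172.6 kg (target 172.6 kg)
Glass-mass bookkeeping: the batch minus its LOI: 999.9 kg (the Σ of target masses is 1000 kg; the stated basis being 1000 kg — deltas are rounding alone).
Whole-batch sum: Σ batch = 1393 kg; LOI loss = Σ batch·LOI = 393.5 kg; yield: glass divided by total = 71.76%.

Batch per 1000 kg glaze:
  Ingredient A: 124.7 kg
  Stock B: 263.2 kg
  Material C: 300.2 kg
  Component D: 45.33 kg
  Material E: 269.3 kg
  Component F: 390.6 kg
Total batch = 1393 kg; LOI loss = 393.5 kg; yield = 71.76%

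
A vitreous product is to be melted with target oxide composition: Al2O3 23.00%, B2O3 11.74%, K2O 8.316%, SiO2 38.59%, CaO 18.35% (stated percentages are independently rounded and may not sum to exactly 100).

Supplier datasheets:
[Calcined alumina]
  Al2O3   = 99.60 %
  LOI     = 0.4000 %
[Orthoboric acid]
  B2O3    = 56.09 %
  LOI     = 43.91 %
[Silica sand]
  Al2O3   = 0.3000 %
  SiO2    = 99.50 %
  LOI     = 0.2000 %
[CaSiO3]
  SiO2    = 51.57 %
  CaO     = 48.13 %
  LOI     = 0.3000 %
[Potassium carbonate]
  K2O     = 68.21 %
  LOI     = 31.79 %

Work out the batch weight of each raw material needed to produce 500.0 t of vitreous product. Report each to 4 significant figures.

Batch per 500.0 t vitreous product:
  Calcined alumina: 115.2 t
  Orthoboric acid: 104.7 t
  Silica sand: 95.12 t
  CaSiO3: 190.6 t
  Potassium carbonate: 60.96 t
Total batch = 566.6 t; LOI loss = 66.58 t; yield = 88.25%

All arithmetic carries full float precision at all times; in-progress results are printed with 4-significant-digit rounding in the working; each reported result is rounded just once. All derived quantities, which include glass mass, the five compositions, totals, LOI, yield, are carried at full float precision, as written in the problem or answer text, from the batch weights for 500.0 t of glass.
Target masses of each oxide per 500.0 t vitreous product:
  Al2O3: 23.00% × 500.0 = 115.0 t
  B2O3: 11.74% × 500.0 = 58.70 t
  K2O: 8.316% × 500.0 = 41.58 t
  SiO2: 38.59% × 500.0 = 193.0 t
  CaO: 18.35% × 500.0 = 91.75 t
Balance tally, oxide-wise, using the reported weights, at the basis given (oxide sums agree with the targets inside rounding margins):
  Al2O3: 115.2·0.9960 + 95.12·0.003000 = 115.0 t (target 115.0 t)
  B2O3: 104.7·0.5609 = 58.73 t (target 58.70 t)
  K2O: 60.96·0.6821 = 41.58 t (target 41.58 t)
  SiO2: 95.12·0.9950 + 190.6·0.5157 = 192.9 t (target 193.0 t)
  CaO: 190.6·0.4813 = 91.74 t (target 91.75 t)
Glass-mass bookkeeping: Σ batch − LOI loss = 500.0 t (targets for the oxides total 500.0 t; basis as stated: 500.0 t — differing by rounding only).
Adding the batch up: Σ batch = 566.6 t; LOI removed, Σ of batch·LOI: 66.58 t; yield = glass ÷ total batch = 88.25%.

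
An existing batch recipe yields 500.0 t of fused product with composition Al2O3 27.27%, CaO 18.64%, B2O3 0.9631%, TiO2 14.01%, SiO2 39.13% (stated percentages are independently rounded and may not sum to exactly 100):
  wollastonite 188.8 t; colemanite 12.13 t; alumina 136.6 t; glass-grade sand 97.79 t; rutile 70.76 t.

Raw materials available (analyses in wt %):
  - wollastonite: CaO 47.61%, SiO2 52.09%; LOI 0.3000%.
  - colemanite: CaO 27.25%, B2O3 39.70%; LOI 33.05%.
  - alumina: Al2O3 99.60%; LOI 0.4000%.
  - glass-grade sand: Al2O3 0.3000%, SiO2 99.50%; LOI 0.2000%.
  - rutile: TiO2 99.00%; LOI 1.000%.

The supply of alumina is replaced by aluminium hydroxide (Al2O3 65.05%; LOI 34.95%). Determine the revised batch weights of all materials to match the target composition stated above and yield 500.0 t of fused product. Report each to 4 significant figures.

Full precision is held in every operation — values along the way are printed rounded to four significant figures — each reported value takes exactly one rounding — all derived quantities (five oxide percentages, the yield, ignition loss, glass mass, totals) are carried from the batch weights on 500.0 t of glass in exact precision precisely as stated by question or answer.
Per-oxide target masses for 500.0 t fused product:
  Al2O3: 27.27% × 500.0 = 136.4 t
  CaO: 18.64% × 500.0 = 93.20 t
  B2O3: 0.9631% × 500.0 = 4.815 t
  TiO2: 14.01% × 500.0 = 70.05 t
  SiO2: 39.13% × 500.0 = 195.6 t
Sums-versus-targets review given the weights on record, against the basis in use (sums match the target masses up to rounding of the answer):
  Al2O3: 209.2·0.6505 + 97.79·0.003000 = 136.4 t (target 136.4 t)
  CaO: 188.8·0.4761 + 12.13·0.2725 = 93.19 t (target 93.20 t)
  B2O3: 12.13·0.3970 = 4.816 t (target 4.815 t)
  TiO2: 70.76·0.9900 = 70.05 t (target 70.05 t)
  SiO2: 188.8·0.5209 + 97.79·0.9950 = 195.6 t (target 195.6 t)
Auditing the glass mass value: batch total minus LOI = 500.1 t (oxide target masses add up to 500.1 t; the stated basis being 500.0 t — gaps are rounding artifacts).
Adding the batch up: Σ batch = 578.7 t; LOI removed, Σ of batch·LOI: 78.59 t; yield: glass divided by total = 86.42%.

Revised batch per 500.0 t fused product:
  wollastonite: 188.8 t
  colemanite: 12.13 t
  aluminium hydroxide: 209.2 t
  glass-grade sand: 97.79 t
  rutile: 70.76 t
Total batch = 578.7 t; LOI loss = 78.59 t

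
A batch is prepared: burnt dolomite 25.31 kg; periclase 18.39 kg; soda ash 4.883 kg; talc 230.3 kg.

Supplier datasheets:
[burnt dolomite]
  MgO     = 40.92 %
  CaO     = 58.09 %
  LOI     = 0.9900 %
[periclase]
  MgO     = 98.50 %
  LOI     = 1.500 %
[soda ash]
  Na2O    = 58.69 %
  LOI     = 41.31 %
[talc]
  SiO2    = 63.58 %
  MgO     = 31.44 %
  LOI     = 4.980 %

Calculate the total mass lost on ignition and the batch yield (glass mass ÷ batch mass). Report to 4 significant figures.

LOI loss = 14.01 kg; glass = 264.9 kg; yield = 94.98%

Mid-chain values are printed, rounded to four significant digits, alongside each step — each numeric step holds exact precision in all steps. Each reported result takes just one rounding; the derived quantities (the yield, ignition loss, net glass mass, totals, the four compositions) are carried at full precision from the batch weights at 264.9 kg of glass, as set out in the problem or answer text.
Each material's LOI contribution:
  burnt dolomite: 25.31 × 0.009900 = 0.2506 kg
  periclase: 18.39 × 0.01500 = 0.2758 kg
  soda ash: 4.883 × 0.4131 = 2.017 kg
  talc: 230.3 × 0.04980 = 11.47 kg
Total LOI = 14.01 kg
Glass = batch − LOI = 278.9 − 14.01 = 264.9 kg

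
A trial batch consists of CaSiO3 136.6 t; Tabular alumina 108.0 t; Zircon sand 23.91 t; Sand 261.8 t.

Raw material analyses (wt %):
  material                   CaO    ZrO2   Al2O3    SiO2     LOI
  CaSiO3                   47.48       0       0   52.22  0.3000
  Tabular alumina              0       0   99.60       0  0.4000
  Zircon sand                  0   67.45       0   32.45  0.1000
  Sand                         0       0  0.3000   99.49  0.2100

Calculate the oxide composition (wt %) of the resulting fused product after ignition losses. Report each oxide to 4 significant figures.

Glass mass = 528.9 t (batch 530.3 − LOI 1.415).
Composition: CaO 12.26%, ZrO2 3.049%, Al2O3 20.49%, SiO2 64.20%

Rounding to four significant figures extends to every working value as printed; all arithmetic carries full float precision through every step — a single rounding yields each reported figure; all derived quantities are recomputed from the weighed amounts at 528.9 t of glass in exact precision (totals, yield, LOI, the four compositions, glass mass), exactly as printed in the problem or the answer.
Oxide-by-oxide delivered mass:
  CaO: 136.6·0.4748 = 64.86 t
  ZrO2: 23.91·0.6745 = 16.13 t
  Al2O3: 108.0·0.9960 + 261.8·0.003000 = 108.4 t
  SiO2: 136.6·0.5222 + 23.91·0.3245 + 261.8·0.9949 = 339.6 t
LOI: 136.6·0.003000 + 108.0·0.004000 + 23.91·0.001000 + 261.8·0.002100 = 1.415 t
The glass mass, total less LOI, = 530.3 − 1.415 = 528.9 t (consistent with Σ oxide mass)
each wt % is 100 × oxide ÷ glass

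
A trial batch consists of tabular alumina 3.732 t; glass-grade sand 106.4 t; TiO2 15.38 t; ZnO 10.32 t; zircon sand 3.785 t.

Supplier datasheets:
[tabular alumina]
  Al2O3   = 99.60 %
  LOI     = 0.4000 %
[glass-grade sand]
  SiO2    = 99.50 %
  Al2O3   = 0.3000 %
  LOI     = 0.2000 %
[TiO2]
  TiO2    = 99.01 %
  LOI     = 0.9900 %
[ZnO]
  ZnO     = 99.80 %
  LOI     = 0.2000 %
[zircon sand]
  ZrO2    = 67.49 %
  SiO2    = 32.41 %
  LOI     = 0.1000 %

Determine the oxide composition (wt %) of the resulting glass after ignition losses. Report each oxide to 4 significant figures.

Glass mass = 139.2 t (batch 139.6 − LOI 0.4044).
Composition: ZrO2 1.835%, ZnO 7.398%, TiO2 10.94%, SiO2 76.93%, Al2O3 2.899%

Rounding to four significant figures extends to each mid-chain value as displayed — every computation keeps full float precision in all steps; every reported number is rounded a single time — all derived quantities, including the yield, the five compositions, LOI, the totals, glass mass, are computed starting from the weights at 139.2 t of glass at full float precision, as they appear in the problem or the answer.
Per-oxide mass from batch:
  ZrO2: 3.785·0.6749 = 2.554 t
  ZnO: 10.32·0.9980 = 10.30 t
  TiO2: 15.38·0.9901 = 15.23 t
  SiO2: 106.4·0.9950 + 3.785·0.3241 = 107.1 t
  Al2O3: 3.732·0.9960 + 106.4·0.003000 = 4.036 t
LOI: 3.732·0.004000 + 106.4·0.002000 + 15.38·0.009900 + 10.32·0.002000 + 3.785·0.001000 = 0.4044 t
Resulting glass, batch − LOI: 139.6 − 0.4044 = 139.2 t (matching Σ of the oxides)
percent share: oxide ÷ glass, ×100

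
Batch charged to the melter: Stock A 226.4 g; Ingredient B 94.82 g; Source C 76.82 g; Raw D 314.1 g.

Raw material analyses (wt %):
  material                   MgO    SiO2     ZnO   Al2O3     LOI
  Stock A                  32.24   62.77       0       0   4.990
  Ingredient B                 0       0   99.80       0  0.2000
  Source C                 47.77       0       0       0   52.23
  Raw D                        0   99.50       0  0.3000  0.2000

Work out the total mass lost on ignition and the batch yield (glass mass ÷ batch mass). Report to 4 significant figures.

Each numeric step runs at exact precision through every step; values along the way are printed rounded to four significant digits when written out — a single rounding yields each reported value. All derived quantities are computed using the weight values on 659.9 g of glass in full float precision (four oxide percentages, the totals, the yield, ignition loss, net glass mass) exactly as shown in either problem or answer.
Loss on ignition, line by line:
  Stock A: 226.4 × 0.04990 = 11.30 g
  Ingredient B: 94.82 × 0.002000 = 0.1896 g
  Source C: 76.82 × 0.5223 = 40.12 g
  Raw D: 314.1 × 0.002000 = 0.6282 g
Total LOI = 52.24 g
Glass = batch − LOI = 712.1 − 52.24 = 659.9 g

LOI loss = 52.24 g; glass = 659.9 g; yield = 92.66%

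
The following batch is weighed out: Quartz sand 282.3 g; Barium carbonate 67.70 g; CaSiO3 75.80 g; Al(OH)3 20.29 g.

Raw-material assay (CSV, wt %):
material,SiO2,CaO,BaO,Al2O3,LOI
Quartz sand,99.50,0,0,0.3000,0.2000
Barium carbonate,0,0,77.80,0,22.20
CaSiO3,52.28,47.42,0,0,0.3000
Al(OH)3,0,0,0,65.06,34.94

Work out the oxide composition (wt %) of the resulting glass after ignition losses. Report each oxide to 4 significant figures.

Every computation carries full float precision in all steps. Working values are displayed rounded to four significant digits alongside each step; each reported figure includes exactly one rounding — the derived quantities (glass mass, LOI, four oxide percentages, the totals, yield) are rebuilt at full precision from the weighed amounts at 423.2 g of glass, exactly as shown in the problem or answer text.
Per-oxide mass from batch:
  SiO2: 282.3·0.9950 + 75.80·0.5228 = 320.5 g
  CaO: 75.80·0.4742 = 35.94 g
  BaO: 67.70·0.7780 = 52.67 g
  Al2O3: 282.3·0.003000 + 20.29·0.6506 = 14.05 g
LOI: 282.3·0.002000 + 67.70·0.2220 + 75.80·0.003000 + 20.29·0.3494 = 22.91 g
Resulting glass, batch − LOI: 446.1 − 22.91 = 423.2 g (= Σ oxide masses)
each oxide over glass, ×100, is wt %

Glass mass = 423.2 g (batch 446.1 − LOI 22.91).
Composition: SiO2 75.74%, CaO 8.494%, BaO 12.45%, Al2O3 3.320%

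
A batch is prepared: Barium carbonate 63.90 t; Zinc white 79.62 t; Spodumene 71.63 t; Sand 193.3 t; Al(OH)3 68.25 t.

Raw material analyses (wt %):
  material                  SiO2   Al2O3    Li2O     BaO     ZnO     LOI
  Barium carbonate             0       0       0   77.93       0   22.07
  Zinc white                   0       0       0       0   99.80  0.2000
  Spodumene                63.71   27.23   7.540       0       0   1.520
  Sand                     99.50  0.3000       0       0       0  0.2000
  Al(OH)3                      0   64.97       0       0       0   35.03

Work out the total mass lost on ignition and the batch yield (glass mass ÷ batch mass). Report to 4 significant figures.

Working values are displayed, with 4-significant-digit rounding, across the worked steps — every computation runs at exact precision through the solve — a single rounding completes each reported result — the derived quantities, including net glass mass, ignition loss, the five compositions, the totals, the yield, are rebuilt from the weighed amounts per 437.1 t of glass in exact precision as quoted within question or answer.
Per-material ignition loss:
  Barium carbonate: 63.90 × 0.2207 = 14.10 t
  Zinc white: 79.62 × 0.002000 = 0.1592 t
  Spodumene: 71.63 × 0.01520 = 1.089 t
  Sand: 193.3 × 0.002000 = 0.3866 t
  Al(OH)3: 68.25 × 0.3503 = 23.91 t
Total LOI = 39.65 t
Glass = batch − LOI = 476.7 − 39.65 = 437.1 t

LOI loss = 39.65 t; glass = 437.1 t; yield = 91.68%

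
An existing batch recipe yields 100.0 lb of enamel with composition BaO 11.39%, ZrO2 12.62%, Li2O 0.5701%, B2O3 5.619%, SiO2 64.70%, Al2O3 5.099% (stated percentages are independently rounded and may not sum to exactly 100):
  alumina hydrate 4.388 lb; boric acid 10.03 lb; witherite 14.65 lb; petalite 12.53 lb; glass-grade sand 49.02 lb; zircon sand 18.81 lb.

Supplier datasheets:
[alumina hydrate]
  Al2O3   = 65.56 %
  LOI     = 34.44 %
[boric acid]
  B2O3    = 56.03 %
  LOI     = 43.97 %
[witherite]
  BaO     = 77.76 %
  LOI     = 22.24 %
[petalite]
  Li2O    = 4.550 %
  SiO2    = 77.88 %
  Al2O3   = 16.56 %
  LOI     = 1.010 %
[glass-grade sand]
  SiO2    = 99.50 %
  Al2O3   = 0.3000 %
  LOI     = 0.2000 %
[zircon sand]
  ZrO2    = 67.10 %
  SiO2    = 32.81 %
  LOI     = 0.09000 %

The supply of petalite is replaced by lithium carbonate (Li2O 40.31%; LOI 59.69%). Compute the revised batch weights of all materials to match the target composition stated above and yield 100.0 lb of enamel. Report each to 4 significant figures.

Revised batch per 100.0 lb enamel:
  alumina hydrate: 7.508 lb
  boric acid: 10.03 lb
  witherite: 14.65 lb
  lithium carbonate: 1.414 lb
  glass-grade sand: 58.82 lb
  zircon sand: 18.81 lb
Total batch = 111.2 lb; LOI loss = 11.23 lb

Mid-chain values appear, with 4-significant-figure rounding, when written out — the whole derivation keeps full precision end to end — a single rounding finalizes every reported value — all derived quantities, which include LOI, totals, the six compositions, glass mass, the yield, are rebuilt in exact precision, exactly as printed in the problem or answer text, using the weight values for 100.0 lb of glass.
Oxide mass targets, per 100.0 lb enamel:
  BaO: 11.39% × 100.0 = 11.39 lb
  ZrO2: 12.62% × 100.0 = 12.62 lb
  Li2O: 0.5701% × 100.0 = 0.5701 lb
  B2O3: 5.619% × 100.0 = 5.619 lb
  SiO2: 64.70% × 100.0 = 64.70 lb
  Al2O3: 5.099% × 100.0 = 5.099 lb
Verifying the oxide balance per the reported batch figures, versus the basis set out (every target is met by its sum exact up to rounding of places):
  BaO: 14.65·0.7776 = 11.39 lb (target 11.39 lb)
  ZrO2: 18.81·0.6710 = 12.62 lb (target 12.62 lb)
  Li2O: 1.414·0.4031 = 0.5700 lb (target 0.5701 lb)
  B2O3: 10.03·0.5603 = 5.620 lb (target 5.619 lb)
  SiO2: 58.82·0.9950 + 18.81·0.3281 = 64.70 lb (target 64.70 lb)
  Al2O3: 7.508·0.6556 + 58.82·0.003000 = 5.099 lb (target 5.099 lb)
Glass-mass sanity pass: batch Σ − ignition loss = 100.0 lb (oxide target masses add up to 100.0 lb; the stated basis being 100.0 lb — any gap is answer rounding).
Whole-batch sum: Σ batch = 111.2 lb; LOI removed, Σ of batch·LOI: 11.23 lb; glass ÷ batch gives a yield of 89.90%.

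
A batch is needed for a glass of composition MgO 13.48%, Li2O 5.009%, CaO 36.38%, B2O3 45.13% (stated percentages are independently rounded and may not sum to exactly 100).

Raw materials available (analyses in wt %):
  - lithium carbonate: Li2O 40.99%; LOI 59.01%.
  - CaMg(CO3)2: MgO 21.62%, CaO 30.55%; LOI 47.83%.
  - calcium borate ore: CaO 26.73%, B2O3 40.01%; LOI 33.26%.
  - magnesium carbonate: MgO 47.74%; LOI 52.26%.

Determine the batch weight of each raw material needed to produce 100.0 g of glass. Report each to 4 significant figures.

Batch per 100.0 g glass:
  lithium carbonate: 12.22 g
  CaMg(CO3)2: 20.39 g
  calcium borate ore: 112.8 g
  magnesium carbonate: 19.00 g
Total batch = 164.4 g; LOI loss = 64.41 g; yield = 60.82%

The whole derivation carries full precision at all times; values along the way are printed (rounded to 4 significant digits) on the page — each reported figure takes exactly one rounding — derived quantities are re-derived in full precision (net glass mass, totals, four oxide percentages, yield, LOI) starting from the weights at 100.0 g of glass, as given in the question or the answer.
Oxide mass targets, per 100.0 g glass:
  MgO: 13.48% × 100.0 = 13.48 g
  Li2O: 5.009% × 100.0 = 5.009 g
  CaO: 36.38% × 100.0 = 36.38 g
  B2O3: 45.13% × 100.0 = 45.13 g
Per-oxide balance check using the reported weights, versus the basis set out (every target is met by its sum modulo rounding of the values):
  MgO: 20.39·0.2162 + 19.00·0.4774 = 13.48 g (target 13.48 g)
  Li2O: 12.22·0.4099 = 5.009 g (target 5.009 g)
  CaO: 20.39·0.3055 + 112.8·0.2673 = 36.38 g (target 36.38 g)
  B2O3: 112.8·0.4001 = 45.13 g (target 45.13 g)
Glass mass check: Σ batch − LOI loss = 100.0 g (targets for the oxides total 100.0 g; basis as stated: 100.0 g — deltas are rounding alone).
Batch total: Σ batch = 164.4 g; ignition loss, Σ(batch × LOI) = 64.41 g; yield = glass ÷ total batch = 60.82%.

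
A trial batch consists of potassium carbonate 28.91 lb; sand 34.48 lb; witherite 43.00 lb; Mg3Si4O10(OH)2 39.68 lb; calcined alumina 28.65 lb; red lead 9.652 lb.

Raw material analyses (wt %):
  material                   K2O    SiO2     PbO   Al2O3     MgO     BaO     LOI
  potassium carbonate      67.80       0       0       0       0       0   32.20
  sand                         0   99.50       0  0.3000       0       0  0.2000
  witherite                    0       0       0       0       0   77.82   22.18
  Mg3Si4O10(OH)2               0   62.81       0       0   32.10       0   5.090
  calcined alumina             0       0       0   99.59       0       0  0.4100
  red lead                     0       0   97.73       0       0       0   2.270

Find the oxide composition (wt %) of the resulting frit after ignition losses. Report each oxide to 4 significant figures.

Glass mass = 163.1 lb (batch 184.4 − LOI 21.27).
Composition: K2O 12.02%, SiO2 36.32%, PbO 5.783%, Al2O3 17.56%, MgO 7.809%, BaO 20.52%

Working values appear (rounded to 4 significant digits) at each printed step; all arithmetic runs at full precision at each step; exactly one rounding is applied to each reported number. Derived quantities are recomputed using the weight values per 163.1 lb of glass in full precision (glass mass, the six compositions, ignition loss, totals, the yield), as set out in problem or answer.
Mass of each oxide from the mix:
  K2O: 28.91·0.6780 = 19.60 lb
  SiO2: 34.48·0.9950 + 39.68·0.6281 = 59.23 lb
  PbO: 9.652·0.9773 = 9.433 lb
  Al2O3: 34.48·0.003000 + 28.65·0.9959 = 28.64 lb
  MgO: 39.68·0.3210 = 12.74 lb
  BaO: 43.00·0.7782 = 33.46 lb
LOI: 28.91·0.3220 + 34.48·0.002000 + 43.00·0.2218 + 39.68·0.05090 + 28.65·0.004100 + 9.652·0.02270 = 21.27 lb
Net of LOI, the glass mass = 184.4 − 21.27 = 163.1 lb (the oxide masses sum to this)
each wt % is 100 × oxide ÷ glass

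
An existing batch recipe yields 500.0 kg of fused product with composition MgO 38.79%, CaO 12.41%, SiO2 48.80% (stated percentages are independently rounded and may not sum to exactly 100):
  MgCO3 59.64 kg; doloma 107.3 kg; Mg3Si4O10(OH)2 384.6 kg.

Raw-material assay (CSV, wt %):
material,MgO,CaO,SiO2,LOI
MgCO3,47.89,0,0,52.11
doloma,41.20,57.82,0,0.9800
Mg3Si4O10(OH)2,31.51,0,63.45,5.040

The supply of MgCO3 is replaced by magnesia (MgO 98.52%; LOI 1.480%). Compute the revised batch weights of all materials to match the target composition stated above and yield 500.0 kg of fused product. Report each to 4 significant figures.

Values along the way are shown rounded to 4 significant digits on the page; all internal work runs at full float precision through every step — a single rounding finalizes each reported number. The derived quantities are recomputed using the weight values for 500.0 kg of glass in exact precision (net glass mass, the totals, three oxide percentages, LOI, the yield) as quoted within question or answer.
Target oxide masses per 500.0 kg fused product:
  MgO: 38.79% × 500.0 = 194.0 kg
  CaO: 12.41% × 500.0 = 62.05 kg
  SiO2: 48.80% × 500.0 = 244.0 kg
Mass-balance tally per oxide on the weights just shown, against the basis in use (each sum matches its target mass modulo rounding of the values):
  MgO: 28.99·0.9852 + 107.3·0.4120 + 384.6·0.3151 = 194.0 kg (target 194.0 kg)
  CaO: 107.3·0.5782 = 62.04 kg (target 62.05 kg)
  SiO2: 384.6·0.6345 = 244.0 kg (target 244.0 kg)
Glass-mass bookkeeping: whole batch net of LOI = 500.0 kg (the Σ of target masses is 500.0 kg; versus the stated basis of 500.0 kg — any gap is answer rounding).
Total batch = Σ batch = 520.9 kg; loss to ignition Σ batch·LOI = 20.86 kg; yield = glass ÷ total batch = 95.99%.

Revised batch per 500.0 kg fused product:
  magnesia: 28.99 kg
  doloma: 107.3 kg
  Mg3Si4O10(OH)2: 384.6 kg
Total batch = 520.9 kg; LOI loss = 20.86 kg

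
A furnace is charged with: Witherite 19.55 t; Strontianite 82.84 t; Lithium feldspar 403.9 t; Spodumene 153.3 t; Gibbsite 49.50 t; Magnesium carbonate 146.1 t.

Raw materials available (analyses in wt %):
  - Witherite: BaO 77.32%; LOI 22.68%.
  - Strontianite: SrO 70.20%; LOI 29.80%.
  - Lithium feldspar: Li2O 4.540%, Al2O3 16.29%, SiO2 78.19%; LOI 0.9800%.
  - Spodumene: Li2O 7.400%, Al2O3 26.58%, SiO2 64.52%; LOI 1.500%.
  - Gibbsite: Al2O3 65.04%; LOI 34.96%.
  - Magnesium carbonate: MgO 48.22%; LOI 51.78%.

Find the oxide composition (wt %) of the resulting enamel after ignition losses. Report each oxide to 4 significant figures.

Glass mass = 726.9 t (batch 855.2 − LOI 128.3).
Composition: Li2O 4.084%, Al2O3 19.09%, SiO2 57.06%, BaO 2.080%, MgO 9.692%, SrO 8.001%

The intermediate values appear (rounded to four significant figures) within the worked lines — all arithmetic keeps full precision through the solve. Each reported result takes exactly one rounding — derived quantities (the six compositions, the totals, glass mass, yield, ignition loss) are rebuilt at exact precision starting from the weights for 726.9 t of glass, as set out in either problem or answer.
Delivered oxide masses:
  Li2O: 403.9·0.04540 + 153.3·0.07400 = 29.68 t
  Al2O3: 403.9·0.1629 + 153.3·0.2658 + 49.50·0.6504 = 138.7 t
  SiO2: 403.9·0.7819 + 153.3·0.6452 = 414.7 t
  BaO: 19.55·0.7732 = 15.12 t
  MgO: 146.1·0.4822 = 70.45 t
  SrO: 82.84·0.7020 = 58.15 t
LOI: 19.55·0.2268 + 82.84·0.2980 + 403.9·0.009800 + 153.3·0.01500 + 49.50·0.3496 + 146.1·0.5178 = 128.3 t
Net of LOI, the glass mass = 855.2 − 128.3 = 726.9 t (= the summed oxide contributions)
oxide / glass × 100 gives the wt %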